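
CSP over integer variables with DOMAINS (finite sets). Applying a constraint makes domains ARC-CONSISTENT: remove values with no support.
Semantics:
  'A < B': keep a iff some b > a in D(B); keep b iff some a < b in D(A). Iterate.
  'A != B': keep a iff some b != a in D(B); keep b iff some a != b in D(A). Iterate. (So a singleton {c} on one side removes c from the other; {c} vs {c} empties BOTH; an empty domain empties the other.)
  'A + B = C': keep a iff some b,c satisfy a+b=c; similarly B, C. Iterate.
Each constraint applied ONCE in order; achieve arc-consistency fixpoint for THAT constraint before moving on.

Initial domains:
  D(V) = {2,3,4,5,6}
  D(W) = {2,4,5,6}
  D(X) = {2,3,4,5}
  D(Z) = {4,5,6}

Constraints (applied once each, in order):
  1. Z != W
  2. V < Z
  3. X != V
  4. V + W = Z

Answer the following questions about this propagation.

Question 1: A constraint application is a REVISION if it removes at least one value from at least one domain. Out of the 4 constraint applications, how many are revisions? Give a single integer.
Answer: 2

Derivation:
Constraint 1 (Z != W) on D(Z)={4,5,6} D(W)={2,4,5,6}: no change => not a revision
Constraint 2 (V < Z) on D(V)={2,3,4,5,6} D(Z)={4,5,6}: V {2,3,4,5,6}->{2,3,4,5} => REVISION
Constraint 3 (X != V) on D(X)={2,3,4,5} D(V)={2,3,4,5}: no change => not a revision
Constraint 4 (V + W = Z) on D(V)={2,3,4,5} D(W)={2,4,5,6} D(Z)={4,5,6}: V {2,3,4,5}->{2,3,4}; W {2,4,5,6}->{2,4} => REVISION
Total revisions = 2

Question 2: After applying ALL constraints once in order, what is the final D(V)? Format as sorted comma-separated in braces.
Answer: {2,3,4}

Derivation:
Constraint 1 (Z != W) on D(Z)={4,5,6} D(W)={2,4,5,6}: no change
Constraint 2 (V < Z) on D(V)={2,3,4,5,6} D(Z)={4,5,6}: V {2,3,4,5,6}->{2,3,4,5}
Constraint 3 (X != V) on D(X)={2,3,4,5} D(V)={2,3,4,5}: no change
Constraint 4 (V + W = Z) on D(V)={2,3,4,5} D(W)={2,4,5,6} D(Z)={4,5,6}: V {2,3,4,5}->{2,3,4}; W {2,4,5,6}->{2,4}
So after all 4 constraints: D(V) = {2,3,4}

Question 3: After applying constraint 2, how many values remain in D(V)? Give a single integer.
Answer: 4

Derivation:
Constraint 1 (Z != W) on D(Z)={4,5,6} D(W)={2,4,5,6}: no change
Constraint 2 (V < Z) on D(V)={2,3,4,5,6} D(Z)={4,5,6}: V {2,3,4,5,6}->{2,3,4,5}
So after constraint 2: D(V)={2,3,4,5}, size = 4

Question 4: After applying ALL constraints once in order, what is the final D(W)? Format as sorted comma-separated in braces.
Answer: {2,4}

Derivation:
Constraint 1 (Z != W) on D(Z)={4,5,6} D(W)={2,4,5,6}: no change
Constraint 2 (V < Z) on D(V)={2,3,4,5,6} D(Z)={4,5,6}: V {2,3,4,5,6}->{2,3,4,5}
Constraint 3 (X != V) on D(X)={2,3,4,5} D(V)={2,3,4,5}: no change
Constraint 4 (V + W = Z) on D(V)={2,3,4,5} D(W)={2,4,5,6} D(Z)={4,5,6}: V {2,3,4,5}->{2,3,4}; W {2,4,5,6}->{2,4}
So after all 4 constraints: D(W) = {2,4}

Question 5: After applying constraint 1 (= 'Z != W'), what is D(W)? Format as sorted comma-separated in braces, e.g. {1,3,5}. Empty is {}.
Answer: {2,4,5,6}

Derivation:
Constraint 1 (Z != W) on D(Z)={4,5,6} D(W)={2,4,5,6}: no change
So after constraint 1: D(W) = {2,4,5,6}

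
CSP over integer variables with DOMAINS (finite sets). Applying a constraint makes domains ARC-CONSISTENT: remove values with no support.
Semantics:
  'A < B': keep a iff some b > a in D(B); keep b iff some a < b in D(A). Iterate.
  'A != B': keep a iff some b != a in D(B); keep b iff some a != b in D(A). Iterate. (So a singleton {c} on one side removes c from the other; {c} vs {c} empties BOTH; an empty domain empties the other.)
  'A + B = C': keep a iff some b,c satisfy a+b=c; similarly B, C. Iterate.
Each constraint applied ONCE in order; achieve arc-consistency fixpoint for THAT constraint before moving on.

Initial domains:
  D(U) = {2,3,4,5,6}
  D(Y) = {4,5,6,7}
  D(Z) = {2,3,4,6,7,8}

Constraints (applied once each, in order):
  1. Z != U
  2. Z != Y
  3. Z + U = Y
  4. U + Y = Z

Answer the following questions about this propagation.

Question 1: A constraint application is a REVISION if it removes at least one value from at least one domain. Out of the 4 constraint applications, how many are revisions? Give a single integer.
Answer: 2

Derivation:
Constraint 1 (Z != U) on D(Z)={2,3,4,6,7,8} D(U)={2,3,4,5,6}: no change => not a revision
Constraint 2 (Z != Y) on D(Z)={2,3,4,6,7,8} D(Y)={4,5,6,7}: no change => not a revision
Constraint 3 (Z + U = Y) on D(Z)={2,3,4,6,7,8} D(U)={2,3,4,5,6} D(Y)={4,5,6,7}: Z {2,3,4,6,7,8}->{2,3,4}; U {2,3,4,5,6}->{2,3,4,5} => REVISION
Constraint 4 (U + Y = Z) on D(U)={2,3,4,5} D(Y)={4,5,6,7} D(Z)={2,3,4}: U {2,3,4,5}->{}; Y {4,5,6,7}->{}; Z {2,3,4}->{} => REVISION
Total revisions = 2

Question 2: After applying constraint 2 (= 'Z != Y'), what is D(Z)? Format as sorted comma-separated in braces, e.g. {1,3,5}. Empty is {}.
Constraint 1 (Z != U) on D(Z)={2,3,4,6,7,8} D(U)={2,3,4,5,6}: no change
Constraint 2 (Z != Y) on D(Z)={2,3,4,6,7,8} D(Y)={4,5,6,7}: no change
So after constraint 2: D(Z) = {2,3,4,6,7,8}

Answer: {2,3,4,6,7,8}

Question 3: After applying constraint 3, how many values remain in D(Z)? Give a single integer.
Answer: 3

Derivation:
Constraint 1 (Z != U) on D(Z)={2,3,4,6,7,8} D(U)={2,3,4,5,6}: no change
Constraint 2 (Z != Y) on D(Z)={2,3,4,6,7,8} D(Y)={4,5,6,7}: no change
Constraint 3 (Z + U = Y) on D(Z)={2,3,4,6,7,8} D(U)={2,3,4,5,6} D(Y)={4,5,6,7}: Z {2,3,4,6,7,8}->{2,3,4}; U {2,3,4,5,6}->{2,3,4,5}
So after constraint 3: D(Z)={2,3,4}, size = 3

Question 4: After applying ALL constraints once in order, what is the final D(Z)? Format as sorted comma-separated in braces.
Answer: {}

Derivation:
Constraint 1 (Z != U) on D(Z)={2,3,4,6,7,8} D(U)={2,3,4,5,6}: no change
Constraint 2 (Z != Y) on D(Z)={2,3,4,6,7,8} D(Y)={4,5,6,7}: no change
Constraint 3 (Z + U = Y) on D(Z)={2,3,4,6,7,8} D(U)={2,3,4,5,6} D(Y)={4,5,6,7}: Z {2,3,4,6,7,8}->{2,3,4}; U {2,3,4,5,6}->{2,3,4,5}
Constraint 4 (U + Y = Z) on D(U)={2,3,4,5} D(Y)={4,5,6,7} D(Z)={2,3,4}: U {2,3,4,5}->{}; Y {4,5,6,7}->{}; Z {2,3,4}->{}
So after all 4 constraints: D(Z) = {}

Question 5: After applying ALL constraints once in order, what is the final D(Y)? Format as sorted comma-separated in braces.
Answer: {}

Derivation:
Constraint 1 (Z != U) on D(Z)={2,3,4,6,7,8} D(U)={2,3,4,5,6}: no change
Constraint 2 (Z != Y) on D(Z)={2,3,4,6,7,8} D(Y)={4,5,6,7}: no change
Constraint 3 (Z + U = Y) on D(Z)={2,3,4,6,7,8} D(U)={2,3,4,5,6} D(Y)={4,5,6,7}: Z {2,3,4,6,7,8}->{2,3,4}; U {2,3,4,5,6}->{2,3,4,5}
Constraint 4 (U + Y = Z) on D(U)={2,3,4,5} D(Y)={4,5,6,7} D(Z)={2,3,4}: U {2,3,4,5}->{}; Y {4,5,6,7}->{}; Z {2,3,4}->{}
So after all 4 constraints: D(Y) = {}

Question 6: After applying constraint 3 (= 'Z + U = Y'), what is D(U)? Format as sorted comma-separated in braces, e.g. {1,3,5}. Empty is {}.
Answer: {2,3,4,5}

Derivation:
Constraint 1 (Z != U) on D(Z)={2,3,4,6,7,8} D(U)={2,3,4,5,6}: no change
Constraint 2 (Z != Y) on D(Z)={2,3,4,6,7,8} D(Y)={4,5,6,7}: no change
Constraint 3 (Z + U = Y) on D(Z)={2,3,4,6,7,8} D(U)={2,3,4,5,6} D(Y)={4,5,6,7}: Z {2,3,4,6,7,8}->{2,3,4}; U {2,3,4,5,6}->{2,3,4,5}
So after constraint 3: D(U) = {2,3,4,5}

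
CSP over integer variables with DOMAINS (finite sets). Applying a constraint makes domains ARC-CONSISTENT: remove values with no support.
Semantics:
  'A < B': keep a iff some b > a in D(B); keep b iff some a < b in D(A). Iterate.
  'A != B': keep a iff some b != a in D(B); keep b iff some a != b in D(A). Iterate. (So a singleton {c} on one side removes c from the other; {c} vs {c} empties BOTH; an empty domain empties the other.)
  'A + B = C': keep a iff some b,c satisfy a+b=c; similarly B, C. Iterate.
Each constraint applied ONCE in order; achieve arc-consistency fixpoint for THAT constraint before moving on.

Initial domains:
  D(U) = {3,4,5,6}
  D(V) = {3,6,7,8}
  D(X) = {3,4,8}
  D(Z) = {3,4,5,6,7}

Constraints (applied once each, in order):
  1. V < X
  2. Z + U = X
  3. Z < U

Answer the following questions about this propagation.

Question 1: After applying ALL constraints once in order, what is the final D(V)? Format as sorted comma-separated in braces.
Constraint 1 (V < X) on D(V)={3,6,7,8} D(X)={3,4,8}: V {3,6,7,8}->{3,6,7}; X {3,4,8}->{4,8}
Constraint 2 (Z + U = X) on D(Z)={3,4,5,6,7} D(U)={3,4,5,6} D(X)={4,8}: Z {3,4,5,6,7}->{3,4,5}; U {3,4,5,6}->{3,4,5}; X {4,8}->{8}
Constraint 3 (Z < U) on D(Z)={3,4,5} D(U)={3,4,5}: Z {3,4,5}->{3,4}; U {3,4,5}->{4,5}
So after all 3 constraints: D(V) = {3,6,7}

Answer: {3,6,7}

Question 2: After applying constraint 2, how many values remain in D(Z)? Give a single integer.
Constraint 1 (V < X) on D(V)={3,6,7,8} D(X)={3,4,8}: V {3,6,7,8}->{3,6,7}; X {3,4,8}->{4,8}
Constraint 2 (Z + U = X) on D(Z)={3,4,5,6,7} D(U)={3,4,5,6} D(X)={4,8}: Z {3,4,5,6,7}->{3,4,5}; U {3,4,5,6}->{3,4,5}; X {4,8}->{8}
So after constraint 2: D(Z)={3,4,5}, size = 3

Answer: 3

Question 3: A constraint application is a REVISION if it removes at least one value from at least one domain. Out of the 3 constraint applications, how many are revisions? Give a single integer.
Constraint 1 (V < X) on D(V)={3,6,7,8} D(X)={3,4,8}: V {3,6,7,8}->{3,6,7}; X {3,4,8}->{4,8} => REVISION
Constraint 2 (Z + U = X) on D(Z)={3,4,5,6,7} D(U)={3,4,5,6} D(X)={4,8}: Z {3,4,5,6,7}->{3,4,5}; U {3,4,5,6}->{3,4,5}; X {4,8}->{8} => REVISION
Constraint 3 (Z < U) on D(Z)={3,4,5} D(U)={3,4,5}: Z {3,4,5}->{3,4}; U {3,4,5}->{4,5} => REVISION
Total revisions = 3

Answer: 3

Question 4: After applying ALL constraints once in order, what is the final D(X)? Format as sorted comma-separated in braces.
Answer: {8}

Derivation:
Constraint 1 (V < X) on D(V)={3,6,7,8} D(X)={3,4,8}: V {3,6,7,8}->{3,6,7}; X {3,4,8}->{4,8}
Constraint 2 (Z + U = X) on D(Z)={3,4,5,6,7} D(U)={3,4,5,6} D(X)={4,8}: Z {3,4,5,6,7}->{3,4,5}; U {3,4,5,6}->{3,4,5}; X {4,8}->{8}
Constraint 3 (Z < U) on D(Z)={3,4,5} D(U)={3,4,5}: Z {3,4,5}->{3,4}; U {3,4,5}->{4,5}
So after all 3 constraints: D(X) = {8}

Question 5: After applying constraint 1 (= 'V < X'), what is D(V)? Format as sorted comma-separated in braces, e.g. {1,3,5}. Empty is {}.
Constraint 1 (V < X) on D(V)={3,6,7,8} D(X)={3,4,8}: V {3,6,7,8}->{3,6,7}; X {3,4,8}->{4,8}
So after constraint 1: D(V) = {3,6,7}

Answer: {3,6,7}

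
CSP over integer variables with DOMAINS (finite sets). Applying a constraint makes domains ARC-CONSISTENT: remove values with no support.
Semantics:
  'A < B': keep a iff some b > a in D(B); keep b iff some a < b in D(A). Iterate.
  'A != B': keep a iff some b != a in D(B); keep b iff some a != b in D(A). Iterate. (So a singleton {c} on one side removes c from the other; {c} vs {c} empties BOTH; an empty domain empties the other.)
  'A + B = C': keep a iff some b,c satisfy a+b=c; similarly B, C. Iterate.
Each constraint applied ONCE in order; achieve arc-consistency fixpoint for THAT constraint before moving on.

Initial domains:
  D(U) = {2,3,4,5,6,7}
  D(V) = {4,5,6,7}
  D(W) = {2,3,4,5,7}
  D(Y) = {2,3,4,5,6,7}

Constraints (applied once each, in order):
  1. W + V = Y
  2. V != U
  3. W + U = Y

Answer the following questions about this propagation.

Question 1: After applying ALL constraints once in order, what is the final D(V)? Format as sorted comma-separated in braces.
Constraint 1 (W + V = Y) on D(W)={2,3,4,5,7} D(V)={4,5,6,7} D(Y)={2,3,4,5,6,7}: W {2,3,4,5,7}->{2,3}; V {4,5,6,7}->{4,5}; Y {2,3,4,5,6,7}->{6,7}
Constraint 2 (V != U) on D(V)={4,5} D(U)={2,3,4,5,6,7}: no change
Constraint 3 (W + U = Y) on D(W)={2,3} D(U)={2,3,4,5,6,7} D(Y)={6,7}: U {2,3,4,5,6,7}->{3,4,5}
So after all 3 constraints: D(V) = {4,5}

Answer: {4,5}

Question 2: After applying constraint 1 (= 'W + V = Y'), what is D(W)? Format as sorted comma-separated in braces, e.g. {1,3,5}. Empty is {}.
Constraint 1 (W + V = Y) on D(W)={2,3,4,5,7} D(V)={4,5,6,7} D(Y)={2,3,4,5,6,7}: W {2,3,4,5,7}->{2,3}; V {4,5,6,7}->{4,5}; Y {2,3,4,5,6,7}->{6,7}
So after constraint 1: D(W) = {2,3}

Answer: {2,3}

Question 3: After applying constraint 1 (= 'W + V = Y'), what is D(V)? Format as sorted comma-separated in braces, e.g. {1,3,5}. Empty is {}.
Constraint 1 (W + V = Y) on D(W)={2,3,4,5,7} D(V)={4,5,6,7} D(Y)={2,3,4,5,6,7}: W {2,3,4,5,7}->{2,3}; V {4,5,6,7}->{4,5}; Y {2,3,4,5,6,7}->{6,7}
So after constraint 1: D(V) = {4,5}

Answer: {4,5}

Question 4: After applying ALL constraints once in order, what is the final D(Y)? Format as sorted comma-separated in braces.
Answer: {6,7}

Derivation:
Constraint 1 (W + V = Y) on D(W)={2,3,4,5,7} D(V)={4,5,6,7} D(Y)={2,3,4,5,6,7}: W {2,3,4,5,7}->{2,3}; V {4,5,6,7}->{4,5}; Y {2,3,4,5,6,7}->{6,7}
Constraint 2 (V != U) on D(V)={4,5} D(U)={2,3,4,5,6,7}: no change
Constraint 3 (W + U = Y) on D(W)={2,3} D(U)={2,3,4,5,6,7} D(Y)={6,7}: U {2,3,4,5,6,7}->{3,4,5}
So after all 3 constraints: D(Y) = {6,7}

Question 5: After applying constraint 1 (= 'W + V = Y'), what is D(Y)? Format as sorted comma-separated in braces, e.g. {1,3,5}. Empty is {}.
Answer: {6,7}

Derivation:
Constraint 1 (W + V = Y) on D(W)={2,3,4,5,7} D(V)={4,5,6,7} D(Y)={2,3,4,5,6,7}: W {2,3,4,5,7}->{2,3}; V {4,5,6,7}->{4,5}; Y {2,3,4,5,6,7}->{6,7}
So after constraint 1: D(Y) = {6,7}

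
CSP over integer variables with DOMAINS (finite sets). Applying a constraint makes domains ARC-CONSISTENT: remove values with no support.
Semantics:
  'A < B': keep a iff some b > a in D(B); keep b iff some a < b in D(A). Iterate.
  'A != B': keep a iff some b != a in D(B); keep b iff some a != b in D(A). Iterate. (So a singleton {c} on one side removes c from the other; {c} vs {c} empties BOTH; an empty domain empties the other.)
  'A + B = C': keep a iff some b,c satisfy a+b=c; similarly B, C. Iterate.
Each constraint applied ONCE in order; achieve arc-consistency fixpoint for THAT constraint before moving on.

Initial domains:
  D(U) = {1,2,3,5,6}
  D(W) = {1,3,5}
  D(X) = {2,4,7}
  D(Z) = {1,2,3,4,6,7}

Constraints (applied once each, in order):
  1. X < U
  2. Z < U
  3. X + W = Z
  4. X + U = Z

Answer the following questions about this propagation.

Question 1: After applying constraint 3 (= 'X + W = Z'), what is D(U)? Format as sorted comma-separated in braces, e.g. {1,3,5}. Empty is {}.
Answer: {3,5,6}

Derivation:
Constraint 1 (X < U) on D(X)={2,4,7} D(U)={1,2,3,5,6}: X {2,4,7}->{2,4}; U {1,2,3,5,6}->{3,5,6}
Constraint 2 (Z < U) on D(Z)={1,2,3,4,6,7} D(U)={3,5,6}: Z {1,2,3,4,6,7}->{1,2,3,4}
Constraint 3 (X + W = Z) on D(X)={2,4} D(W)={1,3,5} D(Z)={1,2,3,4}: X {2,4}->{2}; W {1,3,5}->{1}; Z {1,2,3,4}->{3}
So after constraint 3: D(U) = {3,5,6}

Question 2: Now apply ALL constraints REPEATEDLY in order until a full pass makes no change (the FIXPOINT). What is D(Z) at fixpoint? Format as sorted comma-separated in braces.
Answer: {}

Derivation:
pass 0 (initial): D(Z)={1,2,3,4,6,7}
pass 1: U {1,2,3,5,6}->{}; W {1,3,5}->{1}; X {2,4,7}->{}; Z {1,2,3,4,6,7}->{}
pass 2: W {1}->{}
pass 3: no change
Fixpoint after 3 passes: D(Z) = {}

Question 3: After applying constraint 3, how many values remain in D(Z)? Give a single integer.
Answer: 1

Derivation:
Constraint 1 (X < U) on D(X)={2,4,7} D(U)={1,2,3,5,6}: X {2,4,7}->{2,4}; U {1,2,3,5,6}->{3,5,6}
Constraint 2 (Z < U) on D(Z)={1,2,3,4,6,7} D(U)={3,5,6}: Z {1,2,3,4,6,7}->{1,2,3,4}
Constraint 3 (X + W = Z) on D(X)={2,4} D(W)={1,3,5} D(Z)={1,2,3,4}: X {2,4}->{2}; W {1,3,5}->{1}; Z {1,2,3,4}->{3}
So after constraint 3: D(Z)={3}, size = 1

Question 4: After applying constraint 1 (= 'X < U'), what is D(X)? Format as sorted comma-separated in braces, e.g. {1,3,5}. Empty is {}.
Answer: {2,4}

Derivation:
Constraint 1 (X < U) on D(X)={2,4,7} D(U)={1,2,3,5,6}: X {2,4,7}->{2,4}; U {1,2,3,5,6}->{3,5,6}
So after constraint 1: D(X) = {2,4}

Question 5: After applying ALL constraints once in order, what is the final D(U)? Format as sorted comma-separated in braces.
Constraint 1 (X < U) on D(X)={2,4,7} D(U)={1,2,3,5,6}: X {2,4,7}->{2,4}; U {1,2,3,5,6}->{3,5,6}
Constraint 2 (Z < U) on D(Z)={1,2,3,4,6,7} D(U)={3,5,6}: Z {1,2,3,4,6,7}->{1,2,3,4}
Constraint 3 (X + W = Z) on D(X)={2,4} D(W)={1,3,5} D(Z)={1,2,3,4}: X {2,4}->{2}; W {1,3,5}->{1}; Z {1,2,3,4}->{3}
Constraint 4 (X + U = Z) on D(X)={2} D(U)={3,5,6} D(Z)={3}: X {2}->{}; U {3,5,6}->{}; Z {3}->{}
So after all 4 constraints: D(U) = {}

Answer: {}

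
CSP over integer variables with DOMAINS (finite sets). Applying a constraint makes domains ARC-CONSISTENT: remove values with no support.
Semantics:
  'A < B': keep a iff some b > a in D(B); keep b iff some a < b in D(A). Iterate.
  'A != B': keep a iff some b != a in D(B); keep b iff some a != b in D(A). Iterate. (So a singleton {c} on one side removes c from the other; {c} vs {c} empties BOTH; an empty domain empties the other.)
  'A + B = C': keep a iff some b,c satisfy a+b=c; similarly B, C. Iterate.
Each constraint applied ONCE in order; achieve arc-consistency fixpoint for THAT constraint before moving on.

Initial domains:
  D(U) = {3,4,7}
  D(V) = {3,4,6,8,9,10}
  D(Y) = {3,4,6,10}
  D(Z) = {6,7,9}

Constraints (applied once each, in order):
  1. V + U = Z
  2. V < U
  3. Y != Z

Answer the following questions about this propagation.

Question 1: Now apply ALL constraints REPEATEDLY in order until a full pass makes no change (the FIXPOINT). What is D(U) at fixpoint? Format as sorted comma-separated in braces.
pass 0 (initial): D(U)={3,4,7}
pass 1: U {3,4,7}->{4}; V {3,4,6,8,9,10}->{3}
pass 2: Z {6,7,9}->{7}
pass 3: no change
Fixpoint after 3 passes: D(U) = {4}

Answer: {4}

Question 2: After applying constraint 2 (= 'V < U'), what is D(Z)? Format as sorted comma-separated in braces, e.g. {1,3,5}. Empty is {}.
Answer: {6,7,9}

Derivation:
Constraint 1 (V + U = Z) on D(V)={3,4,6,8,9,10} D(U)={3,4,7} D(Z)={6,7,9}: V {3,4,6,8,9,10}->{3,4,6}; U {3,4,7}->{3,4}
Constraint 2 (V < U) on D(V)={3,4,6} D(U)={3,4}: V {3,4,6}->{3}; U {3,4}->{4}
So after constraint 2: D(Z) = {6,7,9}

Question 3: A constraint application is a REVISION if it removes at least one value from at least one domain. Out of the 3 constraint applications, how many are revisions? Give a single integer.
Constraint 1 (V + U = Z) on D(V)={3,4,6,8,9,10} D(U)={3,4,7} D(Z)={6,7,9}: V {3,4,6,8,9,10}->{3,4,6}; U {3,4,7}->{3,4} => REVISION
Constraint 2 (V < U) on D(V)={3,4,6} D(U)={3,4}: V {3,4,6}->{3}; U {3,4}->{4} => REVISION
Constraint 3 (Y != Z) on D(Y)={3,4,6,10} D(Z)={6,7,9}: no change => not a revision
Total revisions = 2

Answer: 2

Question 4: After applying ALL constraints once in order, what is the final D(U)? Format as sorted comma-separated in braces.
Constraint 1 (V + U = Z) on D(V)={3,4,6,8,9,10} D(U)={3,4,7} D(Z)={6,7,9}: V {3,4,6,8,9,10}->{3,4,6}; U {3,4,7}->{3,4}
Constraint 2 (V < U) on D(V)={3,4,6} D(U)={3,4}: V {3,4,6}->{3}; U {3,4}->{4}
Constraint 3 (Y != Z) on D(Y)={3,4,6,10} D(Z)={6,7,9}: no change
So after all 3 constraints: D(U) = {4}

Answer: {4}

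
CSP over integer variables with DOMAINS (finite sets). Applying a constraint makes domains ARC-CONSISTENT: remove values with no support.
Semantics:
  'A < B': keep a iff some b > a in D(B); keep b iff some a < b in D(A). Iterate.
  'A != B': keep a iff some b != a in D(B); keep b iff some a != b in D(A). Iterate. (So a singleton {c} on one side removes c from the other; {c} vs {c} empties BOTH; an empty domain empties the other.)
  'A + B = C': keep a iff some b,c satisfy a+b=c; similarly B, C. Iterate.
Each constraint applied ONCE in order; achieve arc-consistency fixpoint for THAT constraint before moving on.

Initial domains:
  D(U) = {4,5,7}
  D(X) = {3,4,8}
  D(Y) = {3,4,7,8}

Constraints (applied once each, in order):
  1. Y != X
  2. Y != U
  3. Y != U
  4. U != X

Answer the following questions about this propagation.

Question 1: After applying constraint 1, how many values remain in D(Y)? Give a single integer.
Answer: 4

Derivation:
Constraint 1 (Y != X) on D(Y)={3,4,7,8} D(X)={3,4,8}: no change
So after constraint 1: D(Y)={3,4,7,8}, size = 4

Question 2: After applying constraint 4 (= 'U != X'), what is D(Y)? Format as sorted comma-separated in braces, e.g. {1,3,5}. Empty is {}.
Constraint 1 (Y != X) on D(Y)={3,4,7,8} D(X)={3,4,8}: no change
Constraint 2 (Y != U) on D(Y)={3,4,7,8} D(U)={4,5,7}: no change
Constraint 3 (Y != U) on D(Y)={3,4,7,8} D(U)={4,5,7}: no change
Constraint 4 (U != X) on D(U)={4,5,7} D(X)={3,4,8}: no change
So after constraint 4: D(Y) = {3,4,7,8}

Answer: {3,4,7,8}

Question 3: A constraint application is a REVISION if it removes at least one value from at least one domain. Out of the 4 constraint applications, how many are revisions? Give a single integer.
Constraint 1 (Y != X) on D(Y)={3,4,7,8} D(X)={3,4,8}: no change => not a revision
Constraint 2 (Y != U) on D(Y)={3,4,7,8} D(U)={4,5,7}: no change => not a revision
Constraint 3 (Y != U) on D(Y)={3,4,7,8} D(U)={4,5,7}: no change => not a revision
Constraint 4 (U != X) on D(U)={4,5,7} D(X)={3,4,8}: no change => not a revision
Total revisions = 0

Answer: 0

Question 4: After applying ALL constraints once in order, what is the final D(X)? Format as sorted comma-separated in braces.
Constraint 1 (Y != X) on D(Y)={3,4,7,8} D(X)={3,4,8}: no change
Constraint 2 (Y != U) on D(Y)={3,4,7,8} D(U)={4,5,7}: no change
Constraint 3 (Y != U) on D(Y)={3,4,7,8} D(U)={4,5,7}: no change
Constraint 4 (U != X) on D(U)={4,5,7} D(X)={3,4,8}: no change
So after all 4 constraints: D(X) = {3,4,8}

Answer: {3,4,8}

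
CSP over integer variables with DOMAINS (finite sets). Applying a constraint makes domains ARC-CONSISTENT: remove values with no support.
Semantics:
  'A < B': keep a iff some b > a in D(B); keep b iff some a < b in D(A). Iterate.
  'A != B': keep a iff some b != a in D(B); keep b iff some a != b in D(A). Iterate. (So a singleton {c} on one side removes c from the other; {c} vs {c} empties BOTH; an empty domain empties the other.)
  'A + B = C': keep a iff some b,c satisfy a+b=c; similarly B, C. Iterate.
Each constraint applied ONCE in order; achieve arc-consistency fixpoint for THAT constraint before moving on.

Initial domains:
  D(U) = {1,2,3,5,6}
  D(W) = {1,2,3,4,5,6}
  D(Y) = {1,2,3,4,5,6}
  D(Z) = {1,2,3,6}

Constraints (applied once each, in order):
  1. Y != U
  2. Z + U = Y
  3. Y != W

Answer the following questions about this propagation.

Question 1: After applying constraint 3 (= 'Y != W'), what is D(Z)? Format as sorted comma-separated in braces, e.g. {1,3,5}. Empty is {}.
Answer: {1,2,3}

Derivation:
Constraint 1 (Y != U) on D(Y)={1,2,3,4,5,6} D(U)={1,2,3,5,6}: no change
Constraint 2 (Z + U = Y) on D(Z)={1,2,3,6} D(U)={1,2,3,5,6} D(Y)={1,2,3,4,5,6}: Z {1,2,3,6}->{1,2,3}; U {1,2,3,5,6}->{1,2,3,5}; Y {1,2,3,4,5,6}->{2,3,4,5,6}
Constraint 3 (Y != W) on D(Y)={2,3,4,5,6} D(W)={1,2,3,4,5,6}: no change
So after constraint 3: D(Z) = {1,2,3}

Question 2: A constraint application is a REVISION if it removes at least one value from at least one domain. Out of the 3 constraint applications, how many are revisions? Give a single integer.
Answer: 1

Derivation:
Constraint 1 (Y != U) on D(Y)={1,2,3,4,5,6} D(U)={1,2,3,5,6}: no change => not a revision
Constraint 2 (Z + U = Y) on D(Z)={1,2,3,6} D(U)={1,2,3,5,6} D(Y)={1,2,3,4,5,6}: Z {1,2,3,6}->{1,2,3}; U {1,2,3,5,6}->{1,2,3,5}; Y {1,2,3,4,5,6}->{2,3,4,5,6} => REVISION
Constraint 3 (Y != W) on D(Y)={2,3,4,5,6} D(W)={1,2,3,4,5,6}: no change => not a revision
Total revisions = 1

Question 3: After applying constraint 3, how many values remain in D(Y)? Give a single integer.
Constraint 1 (Y != U) on D(Y)={1,2,3,4,5,6} D(U)={1,2,3,5,6}: no change
Constraint 2 (Z + U = Y) on D(Z)={1,2,3,6} D(U)={1,2,3,5,6} D(Y)={1,2,3,4,5,6}: Z {1,2,3,6}->{1,2,3}; U {1,2,3,5,6}->{1,2,3,5}; Y {1,2,3,4,5,6}->{2,3,4,5,6}
Constraint 3 (Y != W) on D(Y)={2,3,4,5,6} D(W)={1,2,3,4,5,6}: no change
So after constraint 3: D(Y)={2,3,4,5,6}, size = 5

Answer: 5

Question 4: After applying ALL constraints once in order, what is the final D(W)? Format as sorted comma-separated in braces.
Answer: {1,2,3,4,5,6}

Derivation:
Constraint 1 (Y != U) on D(Y)={1,2,3,4,5,6} D(U)={1,2,3,5,6}: no change
Constraint 2 (Z + U = Y) on D(Z)={1,2,3,6} D(U)={1,2,3,5,6} D(Y)={1,2,3,4,5,6}: Z {1,2,3,6}->{1,2,3}; U {1,2,3,5,6}->{1,2,3,5}; Y {1,2,3,4,5,6}->{2,3,4,5,6}
Constraint 3 (Y != W) on D(Y)={2,3,4,5,6} D(W)={1,2,3,4,5,6}: no change
So after all 3 constraints: D(W) = {1,2,3,4,5,6}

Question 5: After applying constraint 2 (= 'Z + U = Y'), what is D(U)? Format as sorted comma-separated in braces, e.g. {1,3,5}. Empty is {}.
Constraint 1 (Y != U) on D(Y)={1,2,3,4,5,6} D(U)={1,2,3,5,6}: no change
Constraint 2 (Z + U = Y) on D(Z)={1,2,3,6} D(U)={1,2,3,5,6} D(Y)={1,2,3,4,5,6}: Z {1,2,3,6}->{1,2,3}; U {1,2,3,5,6}->{1,2,3,5}; Y {1,2,3,4,5,6}->{2,3,4,5,6}
So after constraint 2: D(U) = {1,2,3,5}

Answer: {1,2,3,5}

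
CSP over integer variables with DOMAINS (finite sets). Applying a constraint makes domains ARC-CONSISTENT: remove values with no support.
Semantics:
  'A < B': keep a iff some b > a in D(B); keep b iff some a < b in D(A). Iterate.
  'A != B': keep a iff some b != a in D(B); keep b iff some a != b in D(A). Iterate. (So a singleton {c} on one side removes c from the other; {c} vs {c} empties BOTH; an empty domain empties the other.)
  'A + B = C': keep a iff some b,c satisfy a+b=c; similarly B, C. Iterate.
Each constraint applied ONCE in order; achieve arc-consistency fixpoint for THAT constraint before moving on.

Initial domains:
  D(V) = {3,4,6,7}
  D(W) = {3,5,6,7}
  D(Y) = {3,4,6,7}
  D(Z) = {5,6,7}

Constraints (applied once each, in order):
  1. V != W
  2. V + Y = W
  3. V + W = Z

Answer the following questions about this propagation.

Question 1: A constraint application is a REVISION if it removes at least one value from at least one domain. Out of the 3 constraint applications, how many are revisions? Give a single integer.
Answer: 2

Derivation:
Constraint 1 (V != W) on D(V)={3,4,6,7} D(W)={3,5,6,7}: no change => not a revision
Constraint 2 (V + Y = W) on D(V)={3,4,6,7} D(Y)={3,4,6,7} D(W)={3,5,6,7}: V {3,4,6,7}->{3,4}; Y {3,4,6,7}->{3,4}; W {3,5,6,7}->{6,7} => REVISION
Constraint 3 (V + W = Z) on D(V)={3,4} D(W)={6,7} D(Z)={5,6,7}: V {3,4}->{}; W {6,7}->{}; Z {5,6,7}->{} => REVISION
Total revisions = 2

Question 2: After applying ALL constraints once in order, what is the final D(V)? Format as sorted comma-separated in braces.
Answer: {}

Derivation:
Constraint 1 (V != W) on D(V)={3,4,6,7} D(W)={3,5,6,7}: no change
Constraint 2 (V + Y = W) on D(V)={3,4,6,7} D(Y)={3,4,6,7} D(W)={3,5,6,7}: V {3,4,6,7}->{3,4}; Y {3,4,6,7}->{3,4}; W {3,5,6,7}->{6,7}
Constraint 3 (V + W = Z) on D(V)={3,4} D(W)={6,7} D(Z)={5,6,7}: V {3,4}->{}; W {6,7}->{}; Z {5,6,7}->{}
So after all 3 constraints: D(V) = {}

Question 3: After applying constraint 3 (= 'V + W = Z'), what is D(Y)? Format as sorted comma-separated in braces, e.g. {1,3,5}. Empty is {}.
Answer: {3,4}

Derivation:
Constraint 1 (V != W) on D(V)={3,4,6,7} D(W)={3,5,6,7}: no change
Constraint 2 (V + Y = W) on D(V)={3,4,6,7} D(Y)={3,4,6,7} D(W)={3,5,6,7}: V {3,4,6,7}->{3,4}; Y {3,4,6,7}->{3,4}; W {3,5,6,7}->{6,7}
Constraint 3 (V + W = Z) on D(V)={3,4} D(W)={6,7} D(Z)={5,6,7}: V {3,4}->{}; W {6,7}->{}; Z {5,6,7}->{}
So after constraint 3: D(Y) = {3,4}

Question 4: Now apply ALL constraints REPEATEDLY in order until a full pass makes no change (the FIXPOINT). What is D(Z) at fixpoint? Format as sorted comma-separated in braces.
Answer: {}

Derivation:
pass 0 (initial): D(Z)={5,6,7}
pass 1: V {3,4,6,7}->{}; W {3,5,6,7}->{}; Y {3,4,6,7}->{3,4}; Z {5,6,7}->{}
pass 2: Y {3,4}->{}
pass 3: no change
Fixpoint after 3 passes: D(Z) = {}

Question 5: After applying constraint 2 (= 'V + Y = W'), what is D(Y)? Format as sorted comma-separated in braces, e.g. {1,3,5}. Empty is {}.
Answer: {3,4}

Derivation:
Constraint 1 (V != W) on D(V)={3,4,6,7} D(W)={3,5,6,7}: no change
Constraint 2 (V + Y = W) on D(V)={3,4,6,7} D(Y)={3,4,6,7} D(W)={3,5,6,7}: V {3,4,6,7}->{3,4}; Y {3,4,6,7}->{3,4}; W {3,5,6,7}->{6,7}
So after constraint 2: D(Y) = {3,4}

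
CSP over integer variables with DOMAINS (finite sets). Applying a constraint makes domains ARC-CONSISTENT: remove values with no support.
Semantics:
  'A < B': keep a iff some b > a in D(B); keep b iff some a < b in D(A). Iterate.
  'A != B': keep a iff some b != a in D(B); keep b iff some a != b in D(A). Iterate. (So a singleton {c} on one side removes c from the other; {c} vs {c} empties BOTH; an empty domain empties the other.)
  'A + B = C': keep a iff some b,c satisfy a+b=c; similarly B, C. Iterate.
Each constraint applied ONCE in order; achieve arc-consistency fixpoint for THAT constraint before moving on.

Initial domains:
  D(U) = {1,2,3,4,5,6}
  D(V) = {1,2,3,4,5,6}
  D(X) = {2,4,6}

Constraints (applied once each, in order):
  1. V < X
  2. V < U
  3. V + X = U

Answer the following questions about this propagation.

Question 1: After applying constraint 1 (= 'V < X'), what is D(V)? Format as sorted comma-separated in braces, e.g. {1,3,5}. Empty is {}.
Constraint 1 (V < X) on D(V)={1,2,3,4,5,6} D(X)={2,4,6}: V {1,2,3,4,5,6}->{1,2,3,4,5}
So after constraint 1: D(V) = {1,2,3,4,5}

Answer: {1,2,3,4,5}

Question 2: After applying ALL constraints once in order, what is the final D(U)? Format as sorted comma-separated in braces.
Constraint 1 (V < X) on D(V)={1,2,3,4,5,6} D(X)={2,4,6}: V {1,2,3,4,5,6}->{1,2,3,4,5}
Constraint 2 (V < U) on D(V)={1,2,3,4,5} D(U)={1,2,3,4,5,6}: U {1,2,3,4,5,6}->{2,3,4,5,6}
Constraint 3 (V + X = U) on D(V)={1,2,3,4,5} D(X)={2,4,6} D(U)={2,3,4,5,6}: V {1,2,3,4,5}->{1,2,3,4}; X {2,4,6}->{2,4}; U {2,3,4,5,6}->{3,4,5,6}
So after all 3 constraints: D(U) = {3,4,5,6}

Answer: {3,4,5,6}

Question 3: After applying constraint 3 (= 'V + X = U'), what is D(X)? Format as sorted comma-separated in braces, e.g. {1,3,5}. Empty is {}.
Answer: {2,4}

Derivation:
Constraint 1 (V < X) on D(V)={1,2,3,4,5,6} D(X)={2,4,6}: V {1,2,3,4,5,6}->{1,2,3,4,5}
Constraint 2 (V < U) on D(V)={1,2,3,4,5} D(U)={1,2,3,4,5,6}: U {1,2,3,4,5,6}->{2,3,4,5,6}
Constraint 3 (V + X = U) on D(V)={1,2,3,4,5} D(X)={2,4,6} D(U)={2,3,4,5,6}: V {1,2,3,4,5}->{1,2,3,4}; X {2,4,6}->{2,4}; U {2,3,4,5,6}->{3,4,5,6}
So after constraint 3: D(X) = {2,4}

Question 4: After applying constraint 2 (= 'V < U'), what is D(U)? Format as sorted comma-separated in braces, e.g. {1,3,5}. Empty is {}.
Constraint 1 (V < X) on D(V)={1,2,3,4,5,6} D(X)={2,4,6}: V {1,2,3,4,5,6}->{1,2,3,4,5}
Constraint 2 (V < U) on D(V)={1,2,3,4,5} D(U)={1,2,3,4,5,6}: U {1,2,3,4,5,6}->{2,3,4,5,6}
So after constraint 2: D(U) = {2,3,4,5,6}

Answer: {2,3,4,5,6}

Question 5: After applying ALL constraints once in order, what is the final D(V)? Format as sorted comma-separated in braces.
Constraint 1 (V < X) on D(V)={1,2,3,4,5,6} D(X)={2,4,6}: V {1,2,3,4,5,6}->{1,2,3,4,5}
Constraint 2 (V < U) on D(V)={1,2,3,4,5} D(U)={1,2,3,4,5,6}: U {1,2,3,4,5,6}->{2,3,4,5,6}
Constraint 3 (V + X = U) on D(V)={1,2,3,4,5} D(X)={2,4,6} D(U)={2,3,4,5,6}: V {1,2,3,4,5}->{1,2,3,4}; X {2,4,6}->{2,4}; U {2,3,4,5,6}->{3,4,5,6}
So after all 3 constraints: D(V) = {1,2,3,4}

Answer: {1,2,3,4}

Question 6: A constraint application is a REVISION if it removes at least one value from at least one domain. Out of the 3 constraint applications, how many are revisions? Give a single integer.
Constraint 1 (V < X) on D(V)={1,2,3,4,5,6} D(X)={2,4,6}: V {1,2,3,4,5,6}->{1,2,3,4,5} => REVISION
Constraint 2 (V < U) on D(V)={1,2,3,4,5} D(U)={1,2,3,4,5,6}: U {1,2,3,4,5,6}->{2,3,4,5,6} => REVISION
Constraint 3 (V + X = U) on D(V)={1,2,3,4,5} D(X)={2,4,6} D(U)={2,3,4,5,6}: V {1,2,3,4,5}->{1,2,3,4}; X {2,4,6}->{2,4}; U {2,3,4,5,6}->{3,4,5,6} => REVISION
Total revisions = 3

Answer: 3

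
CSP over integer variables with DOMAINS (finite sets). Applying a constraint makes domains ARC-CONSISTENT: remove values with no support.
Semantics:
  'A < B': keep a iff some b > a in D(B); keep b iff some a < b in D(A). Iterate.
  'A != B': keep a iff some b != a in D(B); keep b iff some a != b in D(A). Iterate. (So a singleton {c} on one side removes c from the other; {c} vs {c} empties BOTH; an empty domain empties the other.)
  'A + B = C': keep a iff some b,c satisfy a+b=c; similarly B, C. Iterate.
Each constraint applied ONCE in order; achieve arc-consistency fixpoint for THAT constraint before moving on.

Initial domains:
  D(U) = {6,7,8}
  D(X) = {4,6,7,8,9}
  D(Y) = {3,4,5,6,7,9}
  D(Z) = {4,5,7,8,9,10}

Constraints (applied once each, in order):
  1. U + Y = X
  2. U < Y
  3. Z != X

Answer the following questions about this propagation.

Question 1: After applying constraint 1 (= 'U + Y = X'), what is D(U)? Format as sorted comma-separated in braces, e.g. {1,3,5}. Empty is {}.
Constraint 1 (U + Y = X) on D(U)={6,7,8} D(Y)={3,4,5,6,7,9} D(X)={4,6,7,8,9}: U {6,7,8}->{6}; Y {3,4,5,6,7,9}->{3}; X {4,6,7,8,9}->{9}
So after constraint 1: D(U) = {6}

Answer: {6}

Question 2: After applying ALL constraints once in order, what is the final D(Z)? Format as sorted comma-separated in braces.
Answer: {4,5,7,8,10}

Derivation:
Constraint 1 (U + Y = X) on D(U)={6,7,8} D(Y)={3,4,5,6,7,9} D(X)={4,6,7,8,9}: U {6,7,8}->{6}; Y {3,4,5,6,7,9}->{3}; X {4,6,7,8,9}->{9}
Constraint 2 (U < Y) on D(U)={6} D(Y)={3}: U {6}->{}; Y {3}->{}
Constraint 3 (Z != X) on D(Z)={4,5,7,8,9,10} D(X)={9}: Z {4,5,7,8,9,10}->{4,5,7,8,10}
So after all 3 constraints: D(Z) = {4,5,7,8,10}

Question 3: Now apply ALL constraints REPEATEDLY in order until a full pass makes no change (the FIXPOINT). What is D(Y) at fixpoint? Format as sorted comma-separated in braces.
pass 0 (initial): D(Y)={3,4,5,6,7,9}
pass 1: U {6,7,8}->{}; X {4,6,7,8,9}->{9}; Y {3,4,5,6,7,9}->{}; Z {4,5,7,8,9,10}->{4,5,7,8,10}
pass 2: X {9}->{}; Z {4,5,7,8,10}->{}
pass 3: no change
Fixpoint after 3 passes: D(Y) = {}

Answer: {}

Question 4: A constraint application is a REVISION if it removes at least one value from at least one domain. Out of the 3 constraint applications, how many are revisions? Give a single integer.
Constraint 1 (U + Y = X) on D(U)={6,7,8} D(Y)={3,4,5,6,7,9} D(X)={4,6,7,8,9}: U {6,7,8}->{6}; Y {3,4,5,6,7,9}->{3}; X {4,6,7,8,9}->{9} => REVISION
Constraint 2 (U < Y) on D(U)={6} D(Y)={3}: U {6}->{}; Y {3}->{} => REVISION
Constraint 3 (Z != X) on D(Z)={4,5,7,8,9,10} D(X)={9}: Z {4,5,7,8,9,10}->{4,5,7,8,10} => REVISION
Total revisions = 3

Answer: 3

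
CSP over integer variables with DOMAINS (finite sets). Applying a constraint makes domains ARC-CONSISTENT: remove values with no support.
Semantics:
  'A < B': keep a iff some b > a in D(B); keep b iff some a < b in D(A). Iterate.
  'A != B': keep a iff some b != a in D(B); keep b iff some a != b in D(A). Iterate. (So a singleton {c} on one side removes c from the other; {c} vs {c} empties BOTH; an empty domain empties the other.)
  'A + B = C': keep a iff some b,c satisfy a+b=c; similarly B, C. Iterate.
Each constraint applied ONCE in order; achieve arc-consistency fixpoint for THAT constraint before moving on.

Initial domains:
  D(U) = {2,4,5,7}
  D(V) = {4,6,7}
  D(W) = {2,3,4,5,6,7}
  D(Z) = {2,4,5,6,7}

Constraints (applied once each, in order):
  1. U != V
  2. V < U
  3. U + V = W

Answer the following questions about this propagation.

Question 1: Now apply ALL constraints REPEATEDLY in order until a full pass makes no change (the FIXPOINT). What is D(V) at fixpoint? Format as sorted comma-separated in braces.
pass 0 (initial): D(V)={4,6,7}
pass 1: U {2,4,5,7}->{}; V {4,6,7}->{}; W {2,3,4,5,6,7}->{}
pass 2: no change
Fixpoint after 2 passes: D(V) = {}

Answer: {}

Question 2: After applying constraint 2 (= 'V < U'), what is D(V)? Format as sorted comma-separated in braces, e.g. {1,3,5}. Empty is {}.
Constraint 1 (U != V) on D(U)={2,4,5,7} D(V)={4,6,7}: no change
Constraint 2 (V < U) on D(V)={4,6,7} D(U)={2,4,5,7}: V {4,6,7}->{4,6}; U {2,4,5,7}->{5,7}
So after constraint 2: D(V) = {4,6}

Answer: {4,6}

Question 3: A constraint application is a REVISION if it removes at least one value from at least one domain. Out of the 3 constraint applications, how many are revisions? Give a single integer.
Constraint 1 (U != V) on D(U)={2,4,5,7} D(V)={4,6,7}: no change => not a revision
Constraint 2 (V < U) on D(V)={4,6,7} D(U)={2,4,5,7}: V {4,6,7}->{4,6}; U {2,4,5,7}->{5,7} => REVISION
Constraint 3 (U + V = W) on D(U)={5,7} D(V)={4,6} D(W)={2,3,4,5,6,7}: U {5,7}->{}; V {4,6}->{}; W {2,3,4,5,6,7}->{} => REVISION
Total revisions = 2

Answer: 2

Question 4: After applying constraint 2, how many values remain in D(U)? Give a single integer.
Constraint 1 (U != V) on D(U)={2,4,5,7} D(V)={4,6,7}: no change
Constraint 2 (V < U) on D(V)={4,6,7} D(U)={2,4,5,7}: V {4,6,7}->{4,6}; U {2,4,5,7}->{5,7}
So after constraint 2: D(U)={5,7}, size = 2

Answer: 2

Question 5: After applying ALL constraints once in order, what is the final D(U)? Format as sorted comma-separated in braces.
Constraint 1 (U != V) on D(U)={2,4,5,7} D(V)={4,6,7}: no change
Constraint 2 (V < U) on D(V)={4,6,7} D(U)={2,4,5,7}: V {4,6,7}->{4,6}; U {2,4,5,7}->{5,7}
Constraint 3 (U + V = W) on D(U)={5,7} D(V)={4,6} D(W)={2,3,4,5,6,7}: U {5,7}->{}; V {4,6}->{}; W {2,3,4,5,6,7}->{}
So after all 3 constraints: D(U) = {}

Answer: {}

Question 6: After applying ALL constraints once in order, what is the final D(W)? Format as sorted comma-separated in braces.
Answer: {}

Derivation:
Constraint 1 (U != V) on D(U)={2,4,5,7} D(V)={4,6,7}: no change
Constraint 2 (V < U) on D(V)={4,6,7} D(U)={2,4,5,7}: V {4,6,7}->{4,6}; U {2,4,5,7}->{5,7}
Constraint 3 (U + V = W) on D(U)={5,7} D(V)={4,6} D(W)={2,3,4,5,6,7}: U {5,7}->{}; V {4,6}->{}; W {2,3,4,5,6,7}->{}
So after all 3 constraints: D(W) = {}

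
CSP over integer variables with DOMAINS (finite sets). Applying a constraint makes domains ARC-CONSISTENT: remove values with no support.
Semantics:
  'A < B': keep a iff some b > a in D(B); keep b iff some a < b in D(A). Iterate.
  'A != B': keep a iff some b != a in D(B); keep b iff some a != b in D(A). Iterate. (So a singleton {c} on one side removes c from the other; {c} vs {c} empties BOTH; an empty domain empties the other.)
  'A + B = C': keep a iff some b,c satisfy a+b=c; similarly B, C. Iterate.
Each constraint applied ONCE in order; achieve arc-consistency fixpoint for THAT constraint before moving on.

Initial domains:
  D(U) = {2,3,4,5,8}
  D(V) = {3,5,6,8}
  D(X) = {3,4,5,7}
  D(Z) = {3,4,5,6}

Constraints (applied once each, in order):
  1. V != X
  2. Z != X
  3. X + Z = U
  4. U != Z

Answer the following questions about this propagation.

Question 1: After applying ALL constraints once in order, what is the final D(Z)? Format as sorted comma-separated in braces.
Answer: {3,4,5}

Derivation:
Constraint 1 (V != X) on D(V)={3,5,6,8} D(X)={3,4,5,7}: no change
Constraint 2 (Z != X) on D(Z)={3,4,5,6} D(X)={3,4,5,7}: no change
Constraint 3 (X + Z = U) on D(X)={3,4,5,7} D(Z)={3,4,5,6} D(U)={2,3,4,5,8}: X {3,4,5,7}->{3,4,5}; Z {3,4,5,6}->{3,4,5}; U {2,3,4,5,8}->{8}
Constraint 4 (U != Z) on D(U)={8} D(Z)={3,4,5}: no change
So after all 4 constraints: D(Z) = {3,4,5}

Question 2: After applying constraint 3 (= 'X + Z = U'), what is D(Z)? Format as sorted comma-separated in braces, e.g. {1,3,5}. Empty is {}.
Constraint 1 (V != X) on D(V)={3,5,6,8} D(X)={3,4,5,7}: no change
Constraint 2 (Z != X) on D(Z)={3,4,5,6} D(X)={3,4,5,7}: no change
Constraint 3 (X + Z = U) on D(X)={3,4,5,7} D(Z)={3,4,5,6} D(U)={2,3,4,5,8}: X {3,4,5,7}->{3,4,5}; Z {3,4,5,6}->{3,4,5}; U {2,3,4,5,8}->{8}
So after constraint 3: D(Z) = {3,4,5}

Answer: {3,4,5}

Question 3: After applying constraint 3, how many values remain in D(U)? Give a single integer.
Answer: 1

Derivation:
Constraint 1 (V != X) on D(V)={3,5,6,8} D(X)={3,4,5,7}: no change
Constraint 2 (Z != X) on D(Z)={3,4,5,6} D(X)={3,4,5,7}: no change
Constraint 3 (X + Z = U) on D(X)={3,4,5,7} D(Z)={3,4,5,6} D(U)={2,3,4,5,8}: X {3,4,5,7}->{3,4,5}; Z {3,4,5,6}->{3,4,5}; U {2,3,4,5,8}->{8}
So after constraint 3: D(U)={8}, size = 1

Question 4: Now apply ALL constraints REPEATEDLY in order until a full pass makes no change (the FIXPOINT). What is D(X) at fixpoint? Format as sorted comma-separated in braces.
Answer: {3,4,5}

Derivation:
pass 0 (initial): D(X)={3,4,5,7}
pass 1: U {2,3,4,5,8}->{8}; X {3,4,5,7}->{3,4,5}; Z {3,4,5,6}->{3,4,5}
pass 2: no change
Fixpoint after 2 passes: D(X) = {3,4,5}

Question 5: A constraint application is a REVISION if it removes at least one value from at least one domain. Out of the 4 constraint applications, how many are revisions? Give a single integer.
Constraint 1 (V != X) on D(V)={3,5,6,8} D(X)={3,4,5,7}: no change => not a revision
Constraint 2 (Z != X) on D(Z)={3,4,5,6} D(X)={3,4,5,7}: no change => not a revision
Constraint 3 (X + Z = U) on D(X)={3,4,5,7} D(Z)={3,4,5,6} D(U)={2,3,4,5,8}: X {3,4,5,7}->{3,4,5}; Z {3,4,5,6}->{3,4,5}; U {2,3,4,5,8}->{8} => REVISION
Constraint 4 (U != Z) on D(U)={8} D(Z)={3,4,5}: no change => not a revision
Total revisions = 1

Answer: 1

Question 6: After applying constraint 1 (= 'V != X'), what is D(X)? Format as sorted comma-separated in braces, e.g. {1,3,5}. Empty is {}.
Answer: {3,4,5,7}

Derivation:
Constraint 1 (V != X) on D(V)={3,5,6,8} D(X)={3,4,5,7}: no change
So after constraint 1: D(X) = {3,4,5,7}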